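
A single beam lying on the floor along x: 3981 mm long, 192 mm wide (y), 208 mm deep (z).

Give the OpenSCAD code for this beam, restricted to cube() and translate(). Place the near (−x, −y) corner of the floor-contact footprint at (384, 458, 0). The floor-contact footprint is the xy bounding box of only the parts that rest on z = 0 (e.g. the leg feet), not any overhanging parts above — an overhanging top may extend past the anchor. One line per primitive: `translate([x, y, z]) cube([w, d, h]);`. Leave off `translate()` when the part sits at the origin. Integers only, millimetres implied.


translate([384, 458, 0]) cube([3981, 192, 208]);


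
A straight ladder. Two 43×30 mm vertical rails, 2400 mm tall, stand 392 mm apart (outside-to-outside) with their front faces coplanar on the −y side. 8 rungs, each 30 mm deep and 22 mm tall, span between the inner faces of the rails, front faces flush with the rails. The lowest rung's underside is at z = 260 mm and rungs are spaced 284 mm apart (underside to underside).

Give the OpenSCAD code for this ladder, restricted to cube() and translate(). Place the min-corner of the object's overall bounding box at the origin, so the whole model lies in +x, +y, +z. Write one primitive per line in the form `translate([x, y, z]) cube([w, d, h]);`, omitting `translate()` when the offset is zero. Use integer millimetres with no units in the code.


cube([43, 30, 2400]);
translate([349, 0, 0]) cube([43, 30, 2400]);
translate([43, 0, 260]) cube([306, 30, 22]);
translate([43, 0, 544]) cube([306, 30, 22]);
translate([43, 0, 828]) cube([306, 30, 22]);
translate([43, 0, 1112]) cube([306, 30, 22]);
translate([43, 0, 1396]) cube([306, 30, 22]);
translate([43, 0, 1680]) cube([306, 30, 22]);
translate([43, 0, 1964]) cube([306, 30, 22]);
translate([43, 0, 2248]) cube([306, 30, 22]);


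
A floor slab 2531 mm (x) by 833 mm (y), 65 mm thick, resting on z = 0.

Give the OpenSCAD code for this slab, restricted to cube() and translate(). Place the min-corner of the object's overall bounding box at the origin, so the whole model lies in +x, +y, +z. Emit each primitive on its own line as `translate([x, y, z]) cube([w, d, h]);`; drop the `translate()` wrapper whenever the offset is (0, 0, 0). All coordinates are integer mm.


cube([2531, 833, 65]);


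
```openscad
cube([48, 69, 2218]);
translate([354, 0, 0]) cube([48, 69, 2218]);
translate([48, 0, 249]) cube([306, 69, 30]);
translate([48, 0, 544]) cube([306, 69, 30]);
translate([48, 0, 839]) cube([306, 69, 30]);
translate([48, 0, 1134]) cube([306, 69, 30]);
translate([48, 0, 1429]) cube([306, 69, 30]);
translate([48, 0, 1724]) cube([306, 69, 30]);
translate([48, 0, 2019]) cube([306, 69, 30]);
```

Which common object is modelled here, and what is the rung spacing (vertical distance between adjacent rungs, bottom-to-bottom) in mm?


A ladder. The rung spacing is 295 mm.

Two tall 48×69 posts with 7 short bars between them — a ladder. Adjacent rungs sit at z = 249 and z = 544, so the spacing is 544 − 249 = 295 mm.


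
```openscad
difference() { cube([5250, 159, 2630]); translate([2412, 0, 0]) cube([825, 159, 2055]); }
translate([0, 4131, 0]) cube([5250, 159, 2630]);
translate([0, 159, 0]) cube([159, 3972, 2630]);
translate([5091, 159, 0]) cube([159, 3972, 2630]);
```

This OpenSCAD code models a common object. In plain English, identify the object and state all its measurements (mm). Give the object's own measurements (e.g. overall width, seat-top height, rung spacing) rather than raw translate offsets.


A single room: four walls, each 2630 mm tall and 159 mm thick, enclosing an outside footprint 5250×4290 mm (x × y), no floor or roof. The front and back walls (−y and +y sides) run the full x-width; the side walls fit between their inner faces. A door opening 825 mm wide and 2055 mm tall is cut through the front wall from the floor up, its −x edge 2412 mm from the wall's −x end.


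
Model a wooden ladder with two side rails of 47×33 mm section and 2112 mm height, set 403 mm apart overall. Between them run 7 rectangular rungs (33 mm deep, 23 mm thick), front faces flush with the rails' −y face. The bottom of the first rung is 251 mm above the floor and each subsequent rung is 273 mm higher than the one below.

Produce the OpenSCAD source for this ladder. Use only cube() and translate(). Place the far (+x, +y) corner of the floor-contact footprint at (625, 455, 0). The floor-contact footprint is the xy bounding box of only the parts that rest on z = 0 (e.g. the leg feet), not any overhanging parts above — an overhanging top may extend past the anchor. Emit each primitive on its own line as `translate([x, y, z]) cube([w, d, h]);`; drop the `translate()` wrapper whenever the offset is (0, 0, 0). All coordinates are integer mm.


translate([222, 422, 0]) cube([47, 33, 2112]);
translate([578, 422, 0]) cube([47, 33, 2112]);
translate([269, 422, 251]) cube([309, 33, 23]);
translate([269, 422, 524]) cube([309, 33, 23]);
translate([269, 422, 797]) cube([309, 33, 23]);
translate([269, 422, 1070]) cube([309, 33, 23]);
translate([269, 422, 1343]) cube([309, 33, 23]);
translate([269, 422, 1616]) cube([309, 33, 23]);
translate([269, 422, 1889]) cube([309, 33, 23]);


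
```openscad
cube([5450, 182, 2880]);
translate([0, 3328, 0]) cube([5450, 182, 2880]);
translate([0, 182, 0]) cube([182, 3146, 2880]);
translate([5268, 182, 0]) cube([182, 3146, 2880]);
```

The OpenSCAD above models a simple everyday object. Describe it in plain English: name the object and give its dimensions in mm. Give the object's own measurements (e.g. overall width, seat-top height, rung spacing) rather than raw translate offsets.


The wall frame of a small rectangular building: four walls, each 2880 mm tall and 182 mm thick, enclosing a footprint 5450 mm (x) by 3510 mm (y) outside-to-outside, with no floor or roof. The front and back walls (the −y and +y sides) span the full width; the two side walls fit between them.


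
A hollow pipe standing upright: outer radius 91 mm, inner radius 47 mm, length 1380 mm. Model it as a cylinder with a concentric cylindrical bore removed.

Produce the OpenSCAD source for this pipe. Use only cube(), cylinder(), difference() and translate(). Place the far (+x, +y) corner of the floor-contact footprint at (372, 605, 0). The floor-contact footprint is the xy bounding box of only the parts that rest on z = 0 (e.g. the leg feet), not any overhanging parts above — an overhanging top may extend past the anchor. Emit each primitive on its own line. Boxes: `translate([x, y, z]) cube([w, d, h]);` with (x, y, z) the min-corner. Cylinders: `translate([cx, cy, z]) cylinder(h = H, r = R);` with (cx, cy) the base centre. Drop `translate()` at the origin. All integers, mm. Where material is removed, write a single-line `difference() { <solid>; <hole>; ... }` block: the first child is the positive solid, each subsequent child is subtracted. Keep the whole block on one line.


difference() { translate([281, 514, 0]) cylinder(h = 1380, r = 91); translate([281, 514, 0]) cylinder(h = 1380, r = 47); }


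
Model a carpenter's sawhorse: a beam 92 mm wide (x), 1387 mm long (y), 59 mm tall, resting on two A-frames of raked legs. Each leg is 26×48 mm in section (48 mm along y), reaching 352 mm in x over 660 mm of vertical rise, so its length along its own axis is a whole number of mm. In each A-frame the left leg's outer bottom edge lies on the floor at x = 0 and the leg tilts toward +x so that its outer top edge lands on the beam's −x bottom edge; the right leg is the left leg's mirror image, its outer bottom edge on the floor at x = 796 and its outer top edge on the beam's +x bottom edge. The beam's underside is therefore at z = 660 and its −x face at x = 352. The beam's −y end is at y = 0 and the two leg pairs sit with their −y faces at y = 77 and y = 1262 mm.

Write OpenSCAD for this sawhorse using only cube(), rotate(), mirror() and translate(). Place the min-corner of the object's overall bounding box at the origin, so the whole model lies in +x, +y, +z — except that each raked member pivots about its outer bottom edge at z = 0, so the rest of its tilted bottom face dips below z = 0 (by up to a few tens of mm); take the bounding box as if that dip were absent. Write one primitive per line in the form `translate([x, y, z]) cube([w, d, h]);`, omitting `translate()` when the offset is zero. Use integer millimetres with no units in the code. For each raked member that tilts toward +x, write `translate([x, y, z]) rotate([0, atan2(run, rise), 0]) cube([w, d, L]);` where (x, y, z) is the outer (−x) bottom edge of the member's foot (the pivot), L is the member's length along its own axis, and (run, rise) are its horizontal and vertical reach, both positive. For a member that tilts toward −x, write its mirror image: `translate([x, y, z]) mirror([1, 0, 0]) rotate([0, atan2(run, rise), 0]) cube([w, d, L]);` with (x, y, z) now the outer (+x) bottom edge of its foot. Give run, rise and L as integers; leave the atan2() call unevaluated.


translate([352, 0, 660]) cube([92, 1387, 59]);
translate([0, 77, 0]) rotate([0, atan2(352, 660), 0]) cube([26, 48, 748]);
translate([796, 77, 0]) mirror([1, 0, 0]) rotate([0, atan2(352, 660), 0]) cube([26, 48, 748]);
translate([0, 1262, 0]) rotate([0, atan2(352, 660), 0]) cube([26, 48, 748]);
translate([796, 1262, 0]) mirror([1, 0, 0]) rotate([0, atan2(352, 660), 0]) cube([26, 48, 748]);


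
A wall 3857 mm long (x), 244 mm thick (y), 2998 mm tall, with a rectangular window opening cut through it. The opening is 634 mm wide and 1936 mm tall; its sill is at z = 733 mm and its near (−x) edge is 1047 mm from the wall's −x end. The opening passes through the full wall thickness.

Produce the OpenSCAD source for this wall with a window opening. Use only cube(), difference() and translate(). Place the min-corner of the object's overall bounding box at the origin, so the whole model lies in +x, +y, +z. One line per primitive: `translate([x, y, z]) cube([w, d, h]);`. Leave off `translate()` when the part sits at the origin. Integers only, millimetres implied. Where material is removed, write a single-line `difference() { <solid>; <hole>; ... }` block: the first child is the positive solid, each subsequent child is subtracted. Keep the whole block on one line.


difference() { cube([3857, 244, 2998]); translate([1047, 0, 733]) cube([634, 244, 1936]); }


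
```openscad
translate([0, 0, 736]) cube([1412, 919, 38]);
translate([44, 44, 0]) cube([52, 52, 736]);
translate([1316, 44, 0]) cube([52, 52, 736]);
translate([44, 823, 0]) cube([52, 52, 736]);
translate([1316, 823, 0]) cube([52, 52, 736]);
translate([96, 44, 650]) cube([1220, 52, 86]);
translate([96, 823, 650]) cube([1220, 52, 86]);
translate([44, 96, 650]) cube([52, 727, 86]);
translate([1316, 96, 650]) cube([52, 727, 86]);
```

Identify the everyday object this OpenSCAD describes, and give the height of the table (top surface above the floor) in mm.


A table. The table height is 774 mm.

A 1412×919×38 slab sits at z = 736 on four 52 mm square posts — a table. The top surface is at 736 + 38 = 774 mm.


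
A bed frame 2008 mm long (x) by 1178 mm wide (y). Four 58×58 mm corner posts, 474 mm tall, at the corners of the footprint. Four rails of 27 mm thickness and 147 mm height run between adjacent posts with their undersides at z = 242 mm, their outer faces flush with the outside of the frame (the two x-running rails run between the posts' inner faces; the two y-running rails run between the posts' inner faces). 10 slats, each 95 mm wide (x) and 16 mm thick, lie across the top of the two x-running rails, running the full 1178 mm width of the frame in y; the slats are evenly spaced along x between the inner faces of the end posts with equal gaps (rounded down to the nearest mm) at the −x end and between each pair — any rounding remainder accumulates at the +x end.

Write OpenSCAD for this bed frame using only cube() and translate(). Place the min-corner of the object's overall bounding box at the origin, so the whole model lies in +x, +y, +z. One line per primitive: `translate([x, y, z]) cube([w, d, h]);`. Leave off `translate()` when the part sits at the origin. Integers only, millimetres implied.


cube([58, 58, 474]);
translate([0, 1120, 0]) cube([58, 58, 474]);
translate([1950, 0, 0]) cube([58, 58, 474]);
translate([1950, 1120, 0]) cube([58, 58, 474]);
translate([58, 0, 242]) cube([1892, 27, 147]);
translate([58, 1151, 242]) cube([1892, 27, 147]);
translate([0, 58, 242]) cube([27, 1062, 147]);
translate([1981, 58, 242]) cube([27, 1062, 147]);
translate([143, 0, 389]) cube([95, 1178, 16]);
translate([323, 0, 389]) cube([95, 1178, 16]);
translate([503, 0, 389]) cube([95, 1178, 16]);
translate([683, 0, 389]) cube([95, 1178, 16]);
translate([863, 0, 389]) cube([95, 1178, 16]);
translate([1043, 0, 389]) cube([95, 1178, 16]);
translate([1223, 0, 389]) cube([95, 1178, 16]);
translate([1403, 0, 389]) cube([95, 1178, 16]);
translate([1583, 0, 389]) cube([95, 1178, 16]);
translate([1763, 0, 389]) cube([95, 1178, 16]);


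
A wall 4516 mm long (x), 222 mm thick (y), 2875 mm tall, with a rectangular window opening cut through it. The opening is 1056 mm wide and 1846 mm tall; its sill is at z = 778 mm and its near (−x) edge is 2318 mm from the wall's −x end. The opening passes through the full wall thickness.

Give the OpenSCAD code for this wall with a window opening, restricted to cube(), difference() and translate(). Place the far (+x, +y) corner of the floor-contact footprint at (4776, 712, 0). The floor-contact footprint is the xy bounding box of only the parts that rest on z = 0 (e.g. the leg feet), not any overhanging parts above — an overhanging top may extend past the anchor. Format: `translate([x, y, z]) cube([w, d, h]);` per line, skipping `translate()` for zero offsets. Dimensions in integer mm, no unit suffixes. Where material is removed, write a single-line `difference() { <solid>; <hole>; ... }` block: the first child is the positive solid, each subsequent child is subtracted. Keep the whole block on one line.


difference() { translate([260, 490, 0]) cube([4516, 222, 2875]); translate([2578, 490, 778]) cube([1056, 222, 1846]); }


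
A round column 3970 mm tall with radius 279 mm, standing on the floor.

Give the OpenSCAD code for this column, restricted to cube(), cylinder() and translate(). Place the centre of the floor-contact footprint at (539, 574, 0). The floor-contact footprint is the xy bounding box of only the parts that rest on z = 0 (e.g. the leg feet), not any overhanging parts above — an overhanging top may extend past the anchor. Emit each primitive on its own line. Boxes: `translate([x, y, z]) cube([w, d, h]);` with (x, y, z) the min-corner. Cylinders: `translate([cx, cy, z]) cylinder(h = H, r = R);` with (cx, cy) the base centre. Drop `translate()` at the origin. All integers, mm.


translate([539, 574, 0]) cylinder(h = 3970, r = 279);


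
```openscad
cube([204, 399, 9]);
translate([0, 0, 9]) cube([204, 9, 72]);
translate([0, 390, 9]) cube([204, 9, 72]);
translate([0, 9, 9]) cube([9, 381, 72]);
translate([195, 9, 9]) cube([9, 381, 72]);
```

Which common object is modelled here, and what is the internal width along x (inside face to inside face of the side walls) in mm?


An open box. The internal width is 186 mm.

A 204×399 base slab with four walls standing on it — an open box. The base is 204 mm wide and the walls are 9 mm thick, so the internal width is 204 − 2 × 9 = 186 mm.


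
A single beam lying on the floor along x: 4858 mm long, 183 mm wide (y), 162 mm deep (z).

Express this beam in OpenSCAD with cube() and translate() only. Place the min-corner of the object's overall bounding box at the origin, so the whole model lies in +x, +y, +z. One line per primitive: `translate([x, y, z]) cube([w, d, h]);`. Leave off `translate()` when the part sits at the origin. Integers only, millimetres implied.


cube([4858, 183, 162]);


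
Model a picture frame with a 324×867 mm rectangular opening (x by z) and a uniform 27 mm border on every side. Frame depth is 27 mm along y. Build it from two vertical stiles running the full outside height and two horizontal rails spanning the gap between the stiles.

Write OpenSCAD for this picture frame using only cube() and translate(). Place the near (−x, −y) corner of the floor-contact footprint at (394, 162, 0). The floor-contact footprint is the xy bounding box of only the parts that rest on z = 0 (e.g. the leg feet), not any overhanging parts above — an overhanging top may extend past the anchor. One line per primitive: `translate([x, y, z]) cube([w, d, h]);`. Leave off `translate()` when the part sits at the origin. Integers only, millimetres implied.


translate([394, 162, 0]) cube([27, 27, 921]);
translate([745, 162, 0]) cube([27, 27, 921]);
translate([421, 162, 0]) cube([324, 27, 27]);
translate([421, 162, 894]) cube([324, 27, 27]);


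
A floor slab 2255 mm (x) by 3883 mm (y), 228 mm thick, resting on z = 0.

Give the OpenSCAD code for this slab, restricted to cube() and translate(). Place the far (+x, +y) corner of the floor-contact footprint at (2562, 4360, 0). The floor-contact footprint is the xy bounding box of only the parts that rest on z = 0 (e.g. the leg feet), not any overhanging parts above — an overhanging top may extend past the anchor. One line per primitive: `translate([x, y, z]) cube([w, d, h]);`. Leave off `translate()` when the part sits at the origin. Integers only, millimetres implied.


translate([307, 477, 0]) cube([2255, 3883, 228]);


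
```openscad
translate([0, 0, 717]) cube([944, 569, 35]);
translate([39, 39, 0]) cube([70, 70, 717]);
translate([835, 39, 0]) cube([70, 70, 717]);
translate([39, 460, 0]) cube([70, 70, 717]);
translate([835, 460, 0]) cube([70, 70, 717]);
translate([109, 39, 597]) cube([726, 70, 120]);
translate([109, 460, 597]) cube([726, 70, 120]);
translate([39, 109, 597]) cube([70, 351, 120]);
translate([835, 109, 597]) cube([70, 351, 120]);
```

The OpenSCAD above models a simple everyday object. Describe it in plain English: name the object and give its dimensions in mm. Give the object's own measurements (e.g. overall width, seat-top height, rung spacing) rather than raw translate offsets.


A table: top 944 mm (x) × 569 mm (y), 35 mm thick, upper face at z = 752 mm, on four 70×70 mm square legs, each inset 39 mm from the nearest pair of top edges from z = 0 to the bottom of the top. Four apron rails, 70 mm thick and 120 mm tall, run between adjacent legs with their top edges flush with the underside of the top and their outer faces flush with the legs' outer faces.


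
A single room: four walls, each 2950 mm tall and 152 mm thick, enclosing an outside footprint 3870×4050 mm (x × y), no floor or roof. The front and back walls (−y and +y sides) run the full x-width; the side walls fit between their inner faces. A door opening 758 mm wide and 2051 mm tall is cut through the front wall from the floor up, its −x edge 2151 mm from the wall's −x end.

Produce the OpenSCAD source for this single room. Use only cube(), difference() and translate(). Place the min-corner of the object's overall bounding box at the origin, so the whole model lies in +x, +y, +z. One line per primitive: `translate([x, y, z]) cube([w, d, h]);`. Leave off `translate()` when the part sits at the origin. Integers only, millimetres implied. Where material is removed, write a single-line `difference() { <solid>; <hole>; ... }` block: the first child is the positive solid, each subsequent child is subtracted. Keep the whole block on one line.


difference() { cube([3870, 152, 2950]); translate([2151, 0, 0]) cube([758, 152, 2051]); }
translate([0, 3898, 0]) cube([3870, 152, 2950]);
translate([0, 152, 0]) cube([152, 3746, 2950]);
translate([3718, 152, 0]) cube([152, 3746, 2950]);


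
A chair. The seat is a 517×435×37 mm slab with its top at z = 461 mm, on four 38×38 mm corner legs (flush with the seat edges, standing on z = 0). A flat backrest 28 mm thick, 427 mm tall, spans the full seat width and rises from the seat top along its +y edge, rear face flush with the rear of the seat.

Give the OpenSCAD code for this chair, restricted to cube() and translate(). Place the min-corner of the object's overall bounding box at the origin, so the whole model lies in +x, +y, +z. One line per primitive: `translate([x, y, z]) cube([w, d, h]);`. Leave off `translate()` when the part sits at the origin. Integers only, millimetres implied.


translate([0, 0, 424]) cube([517, 435, 37]);
cube([38, 38, 424]);
translate([479, 0, 0]) cube([38, 38, 424]);
translate([0, 397, 0]) cube([38, 38, 424]);
translate([479, 397, 0]) cube([38, 38, 424]);
translate([0, 407, 461]) cube([517, 28, 427]);


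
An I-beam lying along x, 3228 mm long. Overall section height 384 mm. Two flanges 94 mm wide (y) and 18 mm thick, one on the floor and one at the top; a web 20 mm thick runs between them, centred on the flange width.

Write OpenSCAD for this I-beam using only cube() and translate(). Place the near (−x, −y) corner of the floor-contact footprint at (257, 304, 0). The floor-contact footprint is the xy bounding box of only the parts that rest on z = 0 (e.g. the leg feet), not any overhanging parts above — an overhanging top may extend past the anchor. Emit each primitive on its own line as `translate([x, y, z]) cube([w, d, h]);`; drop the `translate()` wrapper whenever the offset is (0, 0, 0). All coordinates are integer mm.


translate([257, 304, 0]) cube([3228, 94, 18]);
translate([257, 341, 18]) cube([3228, 20, 348]);
translate([257, 304, 366]) cube([3228, 94, 18]);


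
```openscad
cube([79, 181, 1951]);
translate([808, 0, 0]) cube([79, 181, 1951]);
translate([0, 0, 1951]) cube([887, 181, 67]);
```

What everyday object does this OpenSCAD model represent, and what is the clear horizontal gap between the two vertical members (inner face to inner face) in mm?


A door frame. The clear opening width is 729 mm.

Two 1951 mm tall posts with a header on top — a door frame. The left jamb is 79 mm wide at x = 0; the right jamb starts at x = 808. The clear opening is 808 − 79 = 729 mm.


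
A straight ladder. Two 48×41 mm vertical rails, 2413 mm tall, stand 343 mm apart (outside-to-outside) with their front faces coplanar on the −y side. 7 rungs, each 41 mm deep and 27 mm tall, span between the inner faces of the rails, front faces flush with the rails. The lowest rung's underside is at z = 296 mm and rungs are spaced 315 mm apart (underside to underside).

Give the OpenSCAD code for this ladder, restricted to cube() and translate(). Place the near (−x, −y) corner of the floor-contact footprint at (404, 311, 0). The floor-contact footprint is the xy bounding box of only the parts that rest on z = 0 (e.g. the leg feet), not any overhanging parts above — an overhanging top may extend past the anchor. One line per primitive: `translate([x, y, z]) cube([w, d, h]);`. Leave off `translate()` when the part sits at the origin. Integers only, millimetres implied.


translate([404, 311, 0]) cube([48, 41, 2413]);
translate([699, 311, 0]) cube([48, 41, 2413]);
translate([452, 311, 296]) cube([247, 41, 27]);
translate([452, 311, 611]) cube([247, 41, 27]);
translate([452, 311, 926]) cube([247, 41, 27]);
translate([452, 311, 1241]) cube([247, 41, 27]);
translate([452, 311, 1556]) cube([247, 41, 27]);
translate([452, 311, 1871]) cube([247, 41, 27]);
translate([452, 311, 2186]) cube([247, 41, 27]);


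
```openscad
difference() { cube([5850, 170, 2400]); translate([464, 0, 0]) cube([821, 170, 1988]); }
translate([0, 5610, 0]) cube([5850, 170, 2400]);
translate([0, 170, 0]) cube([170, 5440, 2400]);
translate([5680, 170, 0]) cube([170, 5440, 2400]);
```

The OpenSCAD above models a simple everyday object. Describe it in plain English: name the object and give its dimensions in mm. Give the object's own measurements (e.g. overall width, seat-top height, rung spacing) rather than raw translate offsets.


A single room: four walls, each 2400 mm tall and 170 mm thick, enclosing an outside footprint 5850×5780 mm (x × y), no floor or roof. The front and back walls (−y and +y sides) run the full x-width; the side walls fit between their inner faces. A door opening 821 mm wide and 1988 mm tall is cut through the front wall from the floor up, its −x edge 464 mm from the wall's −x end.


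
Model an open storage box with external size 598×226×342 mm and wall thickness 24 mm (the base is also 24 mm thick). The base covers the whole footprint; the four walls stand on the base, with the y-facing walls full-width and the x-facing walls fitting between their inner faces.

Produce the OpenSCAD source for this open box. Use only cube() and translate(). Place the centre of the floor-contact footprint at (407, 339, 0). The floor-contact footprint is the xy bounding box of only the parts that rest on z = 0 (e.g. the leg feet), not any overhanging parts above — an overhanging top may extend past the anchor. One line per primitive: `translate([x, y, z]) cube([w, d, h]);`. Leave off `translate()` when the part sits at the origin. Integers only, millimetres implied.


translate([108, 226, 0]) cube([598, 226, 24]);
translate([108, 226, 24]) cube([598, 24, 318]);
translate([108, 428, 24]) cube([598, 24, 318]);
translate([108, 250, 24]) cube([24, 178, 318]);
translate([682, 250, 24]) cube([24, 178, 318]);


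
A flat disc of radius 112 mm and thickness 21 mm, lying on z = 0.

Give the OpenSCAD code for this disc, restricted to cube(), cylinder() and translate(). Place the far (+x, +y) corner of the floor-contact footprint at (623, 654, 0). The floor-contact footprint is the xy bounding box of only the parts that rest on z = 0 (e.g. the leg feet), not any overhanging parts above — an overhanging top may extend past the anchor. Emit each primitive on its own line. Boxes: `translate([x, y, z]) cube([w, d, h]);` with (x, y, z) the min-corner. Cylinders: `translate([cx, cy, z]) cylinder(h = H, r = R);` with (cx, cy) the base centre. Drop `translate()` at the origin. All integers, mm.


translate([511, 542, 0]) cylinder(h = 21, r = 112);


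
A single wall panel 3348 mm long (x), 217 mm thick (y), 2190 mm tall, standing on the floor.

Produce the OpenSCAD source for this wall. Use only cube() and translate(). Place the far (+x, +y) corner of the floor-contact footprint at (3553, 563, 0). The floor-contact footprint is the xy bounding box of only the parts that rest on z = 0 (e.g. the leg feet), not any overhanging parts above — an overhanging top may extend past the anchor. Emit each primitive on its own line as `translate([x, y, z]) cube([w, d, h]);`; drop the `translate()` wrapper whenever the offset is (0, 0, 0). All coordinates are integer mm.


translate([205, 346, 0]) cube([3348, 217, 2190]);


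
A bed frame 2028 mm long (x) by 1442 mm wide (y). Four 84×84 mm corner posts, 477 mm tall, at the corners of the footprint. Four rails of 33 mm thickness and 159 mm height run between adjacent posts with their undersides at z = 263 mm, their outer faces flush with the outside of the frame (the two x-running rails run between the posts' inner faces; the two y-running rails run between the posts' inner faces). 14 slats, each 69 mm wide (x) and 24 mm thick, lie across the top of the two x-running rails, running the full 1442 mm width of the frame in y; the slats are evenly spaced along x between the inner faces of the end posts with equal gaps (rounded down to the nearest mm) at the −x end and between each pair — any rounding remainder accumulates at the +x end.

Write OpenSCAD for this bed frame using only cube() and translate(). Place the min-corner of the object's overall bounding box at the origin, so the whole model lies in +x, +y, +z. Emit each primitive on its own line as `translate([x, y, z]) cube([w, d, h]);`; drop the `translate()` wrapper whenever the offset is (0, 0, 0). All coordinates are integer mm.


// slat z = rail_z + rail_h = 263 + 159 = 422
// slat gap = ⌊(1860 − 14·69) / 15⌋ = 59
cube([84, 84, 477]);
translate([0, 1358, 0]) cube([84, 84, 477]);
translate([1944, 0, 0]) cube([84, 84, 477]);
translate([1944, 1358, 0]) cube([84, 84, 477]);
translate([84, 0, 263]) cube([1860, 33, 159]);
translate([84, 1409, 263]) cube([1860, 33, 159]);
translate([0, 84, 263]) cube([33, 1274, 159]);
translate([1995, 84, 263]) cube([33, 1274, 159]);
translate([143, 0, 422]) cube([69, 1442, 24]);
translate([271, 0, 422]) cube([69, 1442, 24]);
translate([399, 0, 422]) cube([69, 1442, 24]);
translate([527, 0, 422]) cube([69, 1442, 24]);
translate([655, 0, 422]) cube([69, 1442, 24]);
translate([783, 0, 422]) cube([69, 1442, 24]);
translate([911, 0, 422]) cube([69, 1442, 24]);
translate([1039, 0, 422]) cube([69, 1442, 24]);
translate([1167, 0, 422]) cube([69, 1442, 24]);
translate([1295, 0, 422]) cube([69, 1442, 24]);
translate([1423, 0, 422]) cube([69, 1442, 24]);
translate([1551, 0, 422]) cube([69, 1442, 24]);
translate([1679, 0, 422]) cube([69, 1442, 24]);
translate([1807, 0, 422]) cube([69, 1442, 24]);


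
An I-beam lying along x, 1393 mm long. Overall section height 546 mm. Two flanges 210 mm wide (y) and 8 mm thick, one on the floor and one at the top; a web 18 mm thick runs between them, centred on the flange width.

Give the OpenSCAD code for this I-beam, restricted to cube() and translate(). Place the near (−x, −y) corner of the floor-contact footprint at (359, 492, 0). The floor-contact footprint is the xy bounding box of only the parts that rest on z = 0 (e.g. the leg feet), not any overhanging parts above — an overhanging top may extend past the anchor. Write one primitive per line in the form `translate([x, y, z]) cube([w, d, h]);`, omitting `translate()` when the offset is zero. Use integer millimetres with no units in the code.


translate([359, 492, 0]) cube([1393, 210, 8]);
translate([359, 588, 8]) cube([1393, 18, 530]);
translate([359, 492, 538]) cube([1393, 210, 8]);


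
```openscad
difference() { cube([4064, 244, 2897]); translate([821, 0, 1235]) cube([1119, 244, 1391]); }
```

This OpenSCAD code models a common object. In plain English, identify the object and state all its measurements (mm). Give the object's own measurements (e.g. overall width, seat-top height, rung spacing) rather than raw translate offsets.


A wall 4064 mm long (x), 244 mm thick (y), 2897 mm tall, with a rectangular window opening cut through it. The opening is 1119 mm wide and 1391 mm tall; its sill is at z = 1235 mm and its near (−x) edge is 821 mm from the wall's −x end. The opening passes through the full wall thickness.


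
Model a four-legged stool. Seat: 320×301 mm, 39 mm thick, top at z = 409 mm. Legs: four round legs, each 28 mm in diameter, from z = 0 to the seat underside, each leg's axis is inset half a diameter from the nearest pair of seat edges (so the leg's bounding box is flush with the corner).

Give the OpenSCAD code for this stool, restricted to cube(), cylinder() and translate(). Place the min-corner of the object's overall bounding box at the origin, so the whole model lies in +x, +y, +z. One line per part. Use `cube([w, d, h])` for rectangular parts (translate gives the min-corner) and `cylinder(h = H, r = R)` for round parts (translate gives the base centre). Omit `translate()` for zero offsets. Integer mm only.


// leg_h = 409 - 39 = 370
translate([0, 0, 370]) cube([320, 301, 39]);
translate([14, 14, 0]) cylinder(h = 370, r = 14);
translate([306, 14, 0]) cylinder(h = 370, r = 14);
translate([14, 287, 0]) cylinder(h = 370, r = 14);
translate([306, 287, 0]) cylinder(h = 370, r = 14);


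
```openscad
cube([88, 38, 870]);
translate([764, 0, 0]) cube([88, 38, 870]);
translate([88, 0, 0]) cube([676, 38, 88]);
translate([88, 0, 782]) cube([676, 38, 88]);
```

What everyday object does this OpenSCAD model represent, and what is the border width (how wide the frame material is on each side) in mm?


A picture frame. The border width is 88 mm.

Four thin pieces enclosing a rectangular opening — a picture frame. The two full-height stiles are 870 mm tall; the top rail sits at z = 782 and is 88 mm tall, so the border above the opening is 870 − 782 = 88 mm, matching the stile x-width.


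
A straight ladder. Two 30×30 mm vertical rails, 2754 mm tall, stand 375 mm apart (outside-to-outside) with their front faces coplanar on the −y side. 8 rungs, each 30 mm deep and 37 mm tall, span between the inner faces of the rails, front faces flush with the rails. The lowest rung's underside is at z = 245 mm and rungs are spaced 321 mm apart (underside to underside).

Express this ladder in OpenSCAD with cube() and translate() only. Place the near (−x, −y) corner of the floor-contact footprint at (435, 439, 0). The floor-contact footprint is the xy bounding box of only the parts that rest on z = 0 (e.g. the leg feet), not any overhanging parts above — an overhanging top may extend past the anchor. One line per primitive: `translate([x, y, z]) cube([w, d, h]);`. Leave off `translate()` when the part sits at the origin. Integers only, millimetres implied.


// rung span = 375 - 2*30 = 315
// rung[k] z = 245 + k*321
translate([435, 439, 0]) cube([30, 30, 2754]);
translate([780, 439, 0]) cube([30, 30, 2754]);
translate([465, 439, 245]) cube([315, 30, 37]);
translate([465, 439, 566]) cube([315, 30, 37]);
translate([465, 439, 887]) cube([315, 30, 37]);
translate([465, 439, 1208]) cube([315, 30, 37]);
translate([465, 439, 1529]) cube([315, 30, 37]);
translate([465, 439, 1850]) cube([315, 30, 37]);
translate([465, 439, 2171]) cube([315, 30, 37]);
translate([465, 439, 2492]) cube([315, 30, 37]);


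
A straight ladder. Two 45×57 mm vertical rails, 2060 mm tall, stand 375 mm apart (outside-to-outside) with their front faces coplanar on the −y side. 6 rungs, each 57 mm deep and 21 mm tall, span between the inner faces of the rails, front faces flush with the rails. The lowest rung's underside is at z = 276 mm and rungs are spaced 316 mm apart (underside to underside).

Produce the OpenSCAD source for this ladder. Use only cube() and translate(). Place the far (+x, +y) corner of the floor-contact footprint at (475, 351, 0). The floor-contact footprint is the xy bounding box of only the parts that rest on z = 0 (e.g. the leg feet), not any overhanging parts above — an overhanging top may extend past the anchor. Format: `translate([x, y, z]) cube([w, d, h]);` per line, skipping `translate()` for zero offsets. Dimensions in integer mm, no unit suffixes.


translate([100, 294, 0]) cube([45, 57, 2060]);
translate([430, 294, 0]) cube([45, 57, 2060]);
translate([145, 294, 276]) cube([285, 57, 21]);
translate([145, 294, 592]) cube([285, 57, 21]);
translate([145, 294, 908]) cube([285, 57, 21]);
translate([145, 294, 1224]) cube([285, 57, 21]);
translate([145, 294, 1540]) cube([285, 57, 21]);
translate([145, 294, 1856]) cube([285, 57, 21]);


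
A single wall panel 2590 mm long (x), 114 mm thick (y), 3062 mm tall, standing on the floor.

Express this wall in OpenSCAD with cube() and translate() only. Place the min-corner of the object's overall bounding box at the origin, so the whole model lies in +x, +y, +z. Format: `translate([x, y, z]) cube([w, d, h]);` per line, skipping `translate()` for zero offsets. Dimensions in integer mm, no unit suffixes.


cube([2590, 114, 3062]);


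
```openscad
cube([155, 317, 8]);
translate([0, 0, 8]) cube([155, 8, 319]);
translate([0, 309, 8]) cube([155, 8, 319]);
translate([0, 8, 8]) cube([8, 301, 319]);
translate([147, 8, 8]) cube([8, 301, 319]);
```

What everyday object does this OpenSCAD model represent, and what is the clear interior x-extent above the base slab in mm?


An open box. The internal width is 139 mm.

A 155×317 base slab with four walls standing on it — an open box. The base is 155 mm wide and the walls are 8 mm thick, so the internal width is 155 − 2 × 8 = 139 mm.


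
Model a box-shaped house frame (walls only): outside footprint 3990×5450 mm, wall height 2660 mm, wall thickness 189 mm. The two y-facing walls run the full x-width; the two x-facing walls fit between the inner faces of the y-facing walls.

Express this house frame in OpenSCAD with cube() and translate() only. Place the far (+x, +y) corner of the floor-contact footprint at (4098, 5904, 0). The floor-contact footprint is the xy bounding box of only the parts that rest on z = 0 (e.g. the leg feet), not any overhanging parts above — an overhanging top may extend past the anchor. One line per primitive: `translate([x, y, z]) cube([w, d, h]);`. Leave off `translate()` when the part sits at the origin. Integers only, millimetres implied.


translate([108, 454, 0]) cube([3990, 189, 2660]);
translate([108, 5715, 0]) cube([3990, 189, 2660]);
translate([108, 643, 0]) cube([189, 5072, 2660]);
translate([3909, 643, 0]) cube([189, 5072, 2660]);


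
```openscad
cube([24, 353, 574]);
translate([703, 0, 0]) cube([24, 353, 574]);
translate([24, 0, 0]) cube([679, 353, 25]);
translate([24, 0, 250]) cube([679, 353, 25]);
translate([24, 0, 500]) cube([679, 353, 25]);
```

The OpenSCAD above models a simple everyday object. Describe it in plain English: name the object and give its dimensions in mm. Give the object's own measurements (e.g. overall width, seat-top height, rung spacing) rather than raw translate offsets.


An open bookshelf. Two side panels, each 24 mm thick, 353 mm deep and 574 mm tall, stand 727 mm apart (outside-to-outside). Between them sit 3 shelves, each 25 mm thick and 353 mm deep, spanning the full gap between the sides. The bottom shelf rests on the floor (its underside at z = 0) and the clear gap between one shelf's top and the next shelf's underside is 225 mm.


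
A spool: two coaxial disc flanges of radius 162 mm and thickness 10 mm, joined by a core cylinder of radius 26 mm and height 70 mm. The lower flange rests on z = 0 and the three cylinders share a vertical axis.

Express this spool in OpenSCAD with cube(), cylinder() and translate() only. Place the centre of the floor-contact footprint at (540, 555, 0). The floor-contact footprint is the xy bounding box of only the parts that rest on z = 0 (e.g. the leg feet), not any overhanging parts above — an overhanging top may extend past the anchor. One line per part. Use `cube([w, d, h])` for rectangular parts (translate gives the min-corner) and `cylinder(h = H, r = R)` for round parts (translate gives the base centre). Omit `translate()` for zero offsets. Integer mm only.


translate([540, 555, 0]) cylinder(h = 10, r = 162);
translate([540, 555, 10]) cylinder(h = 70, r = 26);
translate([540, 555, 80]) cylinder(h = 10, r = 162);


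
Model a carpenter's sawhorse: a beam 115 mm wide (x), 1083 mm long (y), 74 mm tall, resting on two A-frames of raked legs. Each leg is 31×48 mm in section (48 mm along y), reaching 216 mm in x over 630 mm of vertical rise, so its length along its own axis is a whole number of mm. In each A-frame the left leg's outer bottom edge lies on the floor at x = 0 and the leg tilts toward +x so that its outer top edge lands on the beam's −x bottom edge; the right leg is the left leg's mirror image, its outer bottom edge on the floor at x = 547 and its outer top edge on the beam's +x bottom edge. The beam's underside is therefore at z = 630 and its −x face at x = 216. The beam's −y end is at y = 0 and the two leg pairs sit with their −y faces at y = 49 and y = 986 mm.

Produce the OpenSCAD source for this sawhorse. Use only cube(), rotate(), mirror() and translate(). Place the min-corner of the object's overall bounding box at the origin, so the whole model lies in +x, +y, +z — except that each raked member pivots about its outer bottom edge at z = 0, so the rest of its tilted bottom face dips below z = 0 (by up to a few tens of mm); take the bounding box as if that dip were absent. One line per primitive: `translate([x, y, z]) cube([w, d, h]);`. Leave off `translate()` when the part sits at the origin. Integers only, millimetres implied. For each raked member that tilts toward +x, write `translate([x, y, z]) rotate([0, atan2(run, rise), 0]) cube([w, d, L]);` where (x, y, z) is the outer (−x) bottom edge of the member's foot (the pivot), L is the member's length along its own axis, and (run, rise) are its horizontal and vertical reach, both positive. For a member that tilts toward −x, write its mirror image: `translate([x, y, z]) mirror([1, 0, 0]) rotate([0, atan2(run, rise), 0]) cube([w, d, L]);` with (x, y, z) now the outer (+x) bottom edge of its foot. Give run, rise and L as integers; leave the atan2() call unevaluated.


translate([216, 0, 630]) cube([115, 1083, 74]);
translate([0, 49, 0]) rotate([0, atan2(216, 630), 0]) cube([31, 48, 666]);
translate([547, 49, 0]) mirror([1, 0, 0]) rotate([0, atan2(216, 630), 0]) cube([31, 48, 666]);
translate([0, 986, 0]) rotate([0, atan2(216, 630), 0]) cube([31, 48, 666]);
translate([547, 986, 0]) mirror([1, 0, 0]) rotate([0, atan2(216, 630), 0]) cube([31, 48, 666]);
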